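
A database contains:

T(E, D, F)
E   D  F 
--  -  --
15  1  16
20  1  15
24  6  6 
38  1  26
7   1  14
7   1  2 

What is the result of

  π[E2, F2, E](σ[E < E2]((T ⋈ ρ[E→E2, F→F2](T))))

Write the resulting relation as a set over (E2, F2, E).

{(15, 16, 7), (20, 15, 15), (20, 15, 7), (38, 26, 15), (38, 26, 20), (38, 26, 7)}

ρ[E→E2, F→F2]: schema becomes (E2, D, F2); tuples unchanged.
Natural join on D: {(15, 1, 16, 15, 16), (15, 1, 16, 20, 15), (15, 1, 16, 38, 26), (15, 1, 16, 7, 14), (15, 1, 16, 7, 2), (20, 1, 15, 15, 16), (20, 1, 15, 20, 15), (20, 1, 15, 38, 26), (20, 1, 15, 7, 14), (20, 1, 15, 7, 2), (24, 6, 6, 24, 6), (38, 1, 26, 15, 16), (38, 1, 26, 20, 15), (38, 1, 26, 38, 26), (38, 1, 26, 7, 14), (38, 1, 26, 7, 2), (7, 1, 14, 15, 16), (7, 1, 14, 20, 15), (7, 1, 14, 38, 26), (7, 1, 14, 7, 14), (7, 1, 14, 7, 2), (7, 1, 2, 15, 16), (7, 1, 2, 20, 15), (7, 1, 2, 38, 26), (7, 1, 2, 7, 14), (7, 1, 2, 7, 2)}
Filtering on E < E2 leaves {(15, 1, 16, 20, 15), (15, 1, 16, 38, 26), (20, 1, 15, 38, 26), (7, 1, 14, 15, 16), (7, 1, 14, 20, 15), (7, 1, 14, 38, 26), (7, 1, 2, 15, 16), (7, 1, 2, 20, 15), (7, 1, 2, 38, 26)}.
Keep only column(s) E2, F2, E (3 duplicate(s) eliminated): {(15, 16, 7), (20, 15, 15), (20, 15, 7), (38, 26, 15), (38, 26, 20), (38, 26, 7)}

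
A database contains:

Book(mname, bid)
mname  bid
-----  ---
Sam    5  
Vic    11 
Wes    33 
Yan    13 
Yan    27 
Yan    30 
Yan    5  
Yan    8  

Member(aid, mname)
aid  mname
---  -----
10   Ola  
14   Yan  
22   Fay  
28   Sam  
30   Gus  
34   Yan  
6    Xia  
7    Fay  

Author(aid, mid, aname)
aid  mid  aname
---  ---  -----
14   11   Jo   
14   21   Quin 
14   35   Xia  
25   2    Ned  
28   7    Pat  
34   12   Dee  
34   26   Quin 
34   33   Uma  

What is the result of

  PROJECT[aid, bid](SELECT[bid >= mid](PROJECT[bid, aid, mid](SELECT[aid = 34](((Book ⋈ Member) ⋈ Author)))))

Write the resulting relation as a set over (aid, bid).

{(34, 13), (34, 27), (34, 30)}

Natural join on mname: {(Sam, 5, 28), (Yan, 13, 14), (Yan, 13, 34), (Yan, 27, 14), (Yan, 27, 34), (Yan, 30, 14), (Yan, 30, 34), (Yan, 5, 14), (Yan, 5, 34), (Yan, 8, 14), (Yan, 8, 34)}
Natural join on aid: {(Sam, 5, 28, 7, Pat), (Yan, 13, 14, 11, Jo), (Yan, 13, 14, 21, Quin), (Yan, 13, 14, 35, Xia), (Yan, 13, 34, 12, Dee), (Yan, 13, 34, 26, Quin), (Yan, 13, 34, 33, Uma), (Yan, 27, 14, 11, Jo), (Yan, 27, 14, 21, Quin), (Yan, 27, 14, 35, Xia), (Yan, 27, 34, 12, Dee), (Yan, 27, 34, 26, Quin), (Yan, 27, 34, 33, Uma), (Yan, 30, 14, 11, Jo), (Yan, 30, 14, 21, Quin), (Yan, 30, 14, 35, Xia), (Yan, 30, 34, 12, Dee), (Yan, 30, 34, 26, Quin), (Yan, 30, 34, 33, Uma), (Yan, 5, 14, 11, Jo), (Yan, 5, 14, 21, Quin), (Yan, 5, 14, 35, Xia), (Yan, 5, 34, 12, Dee), (Yan, 5, 34, 26, Quin), (Yan, 5, 34, 33, Uma), (Yan, 8, 14, 11, Jo), (Yan, 8, 14, 21, Quin), (Yan, 8, 14, 35, Xia), (Yan, 8, 34, 12, Dee), (Yan, 8, 34, 26, Quin), (Yan, 8, 34, 33, Uma)}
Filtering on aid = 34 leaves {(Yan, 13, 34, 12, Dee), (Yan, 13, 34, 26, Quin), (Yan, 13, 34, 33, Uma), (Yan, 27, 34, 12, Dee), (Yan, 27, 34, 26, Quin), (Yan, 27, 34, 33, Uma), (Yan, 30, 34, 12, Dee), (Yan, 30, 34, 26, Quin), (Yan, 30, 34, 33, Uma), (Yan, 5, 34, 12, Dee), (Yan, 5, 34, 26, Quin), (Yan, 5, 34, 33, Uma), (Yan, 8, 34, 12, Dee), (Yan, 8, 34, 26, Quin), (Yan, 8, 34, 33, Uma)}.
π_{bid, aid, mid} gives {(13, 34, 12), (13, 34, 26), (13, 34, 33), (27, 34, 12), (27, 34, 26), (27, 34, 33), (30, 34, 12), (30, 34, 26), (30, 34, 33), (5, 34, 12), (5, 34, 26), (5, 34, 33), (8, 34, 12), (8, 34, 26), (8, 34, 33)}.
Filtering on bid >= mid leaves {(13, 34, 12), (27, 34, 12), (27, 34, 26), (30, 34, 12), (30, 34, 26)}.
π_{aid, bid} gives {(34, 13), (34, 27), (34, 30)} (2 duplicate(s) eliminated).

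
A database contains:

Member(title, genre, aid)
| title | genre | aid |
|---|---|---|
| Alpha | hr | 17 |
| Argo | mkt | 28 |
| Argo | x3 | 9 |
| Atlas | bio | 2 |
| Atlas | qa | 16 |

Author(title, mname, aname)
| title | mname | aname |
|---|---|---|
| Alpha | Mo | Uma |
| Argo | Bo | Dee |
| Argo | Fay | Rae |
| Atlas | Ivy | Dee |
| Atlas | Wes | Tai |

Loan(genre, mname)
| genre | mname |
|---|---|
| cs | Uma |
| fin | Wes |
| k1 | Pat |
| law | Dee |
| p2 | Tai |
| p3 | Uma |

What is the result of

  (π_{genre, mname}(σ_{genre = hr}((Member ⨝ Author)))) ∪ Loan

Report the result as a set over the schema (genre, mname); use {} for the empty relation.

{(cs, Uma), (fin, Wes), (hr, Mo), (k1, Pat), (law, Dee), (p2, Tai), (p3, Uma)}

Joining Member and Author on title yields {(Alpha, hr, 17, Mo, Uma), (Argo, mkt, 28, Bo, Dee), (Argo, mkt, 28, Fay, Rae), (Argo, x3, 9, Bo, Dee), (Argo, x3, 9, Fay, Rae), (Atlas, bio, 2, Ivy, Dee), (Atlas, bio, 2, Wes, Tai), (Atlas, qa, 16, Ivy, Dee), (Atlas, qa, 16, Wes, Tai)}.
Selection genre = hr: {(Alpha, hr, 17, Mo, Uma)}
π[genre, mname]: project onto (genre, mname) → {(hr, Mo)}
Union: {(hr, Mo)} with {(cs, Uma), (fin, Wes), (k1, Pat), (law, Dee), (p2, Tai), (p3, Uma)} → {(cs, Uma), (fin, Wes), (hr, Mo), (k1, Pat), (law, Dee), (p2, Tai), (p3, Uma)}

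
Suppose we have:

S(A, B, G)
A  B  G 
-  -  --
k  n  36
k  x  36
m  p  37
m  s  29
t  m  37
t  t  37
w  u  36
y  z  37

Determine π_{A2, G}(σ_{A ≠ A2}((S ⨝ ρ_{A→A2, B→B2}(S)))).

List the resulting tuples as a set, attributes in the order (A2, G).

ρ[A→A2, B→B2]: schema becomes (A2, B2, G); tuples unchanged.
S ⋈ ρ_{A→A2, B→B2}(S) (natural join on G): {(k, n, 36, k, n), (k, n, 36, k, x), (k, n, 36, w, u), (k, x, 36, k, n), (k, x, 36, k, x), (k, x, 36, w, u), (m, p, 37, m, p), (m, p, 37, t, m), (m, p, 37, t, t), (m, p, 37, y, z), (m, s, 29, m, s), (t, m, 37, m, p), (t, m, 37, t, m), (t, m, 37, t, t), (t, m, 37, y, z), (t, t, 37, m, p), (t, t, 37, t, m), (t, t, 37, t, t), (t, t, 37, y, z), (w, u, 36, k, n), (w, u, 36, k, x), (w, u, 36, w, u), (y, z, 37, m, p), (y, z, 37, t, m), (y, z, 37, t, t), (y, z, 37, y, z)}
Filtering on A ≠ A2 leaves {(k, n, 36, w, u), (k, x, 36, w, u), (m, p, 37, t, m), (m, p, 37, t, t), (m, p, 37, y, z), (t, m, 37, m, p), (t, m, 37, y, z), (t, t, 37, m, p), (t, t, 37, y, z), (w, u, 36, k, n), (w, u, 36, k, x), (y, z, 37, m, p), (y, z, 37, t, m), (y, z, 37, t, t)}.
Projecting to A2, G (9 duplicate(s) eliminated): {(k, 36), (m, 37), (t, 37), (w, 36), (y, 37)}

{(k, 36), (m, 37), (t, 37), (w, 36), (y, 37)}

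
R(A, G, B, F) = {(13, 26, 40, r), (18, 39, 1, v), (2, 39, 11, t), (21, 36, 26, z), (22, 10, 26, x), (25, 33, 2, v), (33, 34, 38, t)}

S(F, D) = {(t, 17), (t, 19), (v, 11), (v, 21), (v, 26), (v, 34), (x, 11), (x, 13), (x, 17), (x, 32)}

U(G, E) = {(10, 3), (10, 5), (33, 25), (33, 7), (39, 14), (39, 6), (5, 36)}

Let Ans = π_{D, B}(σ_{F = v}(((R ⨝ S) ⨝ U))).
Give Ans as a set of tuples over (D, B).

{(11, 1), (11, 2), (21, 1), (21, 2), (26, 1), (26, 2), (34, 1), (34, 2)}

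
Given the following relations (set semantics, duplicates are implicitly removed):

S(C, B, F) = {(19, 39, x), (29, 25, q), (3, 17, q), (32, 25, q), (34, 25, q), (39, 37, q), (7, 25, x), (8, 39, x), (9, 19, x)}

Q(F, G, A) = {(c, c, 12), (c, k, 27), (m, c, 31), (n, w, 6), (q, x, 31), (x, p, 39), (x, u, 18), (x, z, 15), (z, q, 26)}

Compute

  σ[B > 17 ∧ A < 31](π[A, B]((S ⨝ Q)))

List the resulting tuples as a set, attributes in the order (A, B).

{(15, 19), (15, 25), (15, 39), (18, 19), (18, 25), (18, 39)}

Joining S and Q on F yields {(19, 39, x, p, 39), (19, 39, x, u, 18), (19, 39, x, z, 15), (29, 25, q, x, 31), (3, 17, q, x, 31), (32, 25, q, x, 31), (34, 25, q, x, 31), (39, 37, q, x, 31), (7, 25, x, p, 39), (7, 25, x, u, 18), (7, 25, x, z, 15), (8, 39, x, p, 39), (8, 39, x, u, 18), (8, 39, x, z, 15), (9, 19, x, p, 39), (9, 19, x, u, 18), (9, 19, x, z, 15)}.
π[A, B]: project onto (A, B) (5 duplicate(s) eliminated) → {(15, 19), (15, 25), (15, 39), (18, 19), (18, 25), (18, 39), (31, 17), (31, 25), (31, 37), (39, 19), (39, 25), (39, 39)}
Selection B > 17 ∧ A < 31: {(15, 19), (15, 25), (15, 39), (18, 19), (18, 25), (18, 39)}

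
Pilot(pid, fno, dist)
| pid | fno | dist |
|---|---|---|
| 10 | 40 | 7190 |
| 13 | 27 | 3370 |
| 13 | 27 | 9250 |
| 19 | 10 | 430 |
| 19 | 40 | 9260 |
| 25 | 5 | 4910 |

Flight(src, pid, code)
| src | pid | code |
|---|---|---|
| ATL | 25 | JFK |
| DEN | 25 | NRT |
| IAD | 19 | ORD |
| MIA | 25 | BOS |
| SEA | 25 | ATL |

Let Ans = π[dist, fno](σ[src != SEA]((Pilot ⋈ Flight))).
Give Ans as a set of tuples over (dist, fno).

{(430, 10), (4910, 5), (9260, 40)}

Pilot ⋈ Flight (natural join on pid): {(19, 10, 430, IAD, ORD), (19, 40, 9260, IAD, ORD), (25, 5, 4910, ATL, JFK), (25, 5, 4910, DEN, NRT), (25, 5, 4910, MIA, BOS), (25, 5, 4910, SEA, ATL)}
Filtering on src != SEA leaves {(19, 10, 430, IAD, ORD), (19, 40, 9260, IAD, ORD), (25, 5, 4910, ATL, JFK), (25, 5, 4910, DEN, NRT), (25, 5, 4910, MIA, BOS)}.
π_{dist, fno} gives {(430, 10), (4910, 5), (9260, 40)} (2 duplicate(s) eliminated).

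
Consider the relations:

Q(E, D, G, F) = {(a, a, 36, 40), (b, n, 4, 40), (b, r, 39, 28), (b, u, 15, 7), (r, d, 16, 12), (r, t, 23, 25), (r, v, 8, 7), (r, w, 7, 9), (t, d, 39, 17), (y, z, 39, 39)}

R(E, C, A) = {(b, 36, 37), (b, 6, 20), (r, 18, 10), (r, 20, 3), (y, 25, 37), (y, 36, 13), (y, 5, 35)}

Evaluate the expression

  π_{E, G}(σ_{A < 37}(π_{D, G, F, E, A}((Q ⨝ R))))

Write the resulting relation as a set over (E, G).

{(b, 15), (b, 39), (b, 4), (r, 16), (r, 23), (r, 7), (r, 8), (y, 39)}

Natural join on E: {(b, n, 4, 40, 36, 37), (b, n, 4, 40, 6, 20), (b, r, 39, 28, 36, 37), (b, r, 39, 28, 6, 20), (b, u, 15, 7, 36, 37), (b, u, 15, 7, 6, 20), (r, d, 16, 12, 18, 10), (r, d, 16, 12, 20, 3), (r, t, 23, 25, 18, 10), (r, t, 23, 25, 20, 3), (r, v, 8, 7, 18, 10), (r, v, 8, 7, 20, 3), (r, w, 7, 9, 18, 10), (r, w, 7, 9, 20, 3), (y, z, 39, 39, 25, 37), (y, z, 39, 39, 36, 13), (y, z, 39, 39, 5, 35)}
π[D, G, F, E, A]: project onto (D, G, F, E, A) → {(d, 16, 12, r, 10), (d, 16, 12, r, 3), (n, 4, 40, b, 20), (n, 4, 40, b, 37), (r, 39, 28, b, 20), (r, 39, 28, b, 37), (t, 23, 25, r, 10), (t, 23, 25, r, 3), (u, 15, 7, b, 20), (u, 15, 7, b, 37), (v, 8, 7, r, 10), (v, 8, 7, r, 3), (w, 7, 9, r, 10), (w, 7, 9, r, 3), (z, 39, 39, y, 13), (z, 39, 39, y, 35), (z, 39, 39, y, 37)}
Selection A < 37: {(d, 16, 12, r, 10), (d, 16, 12, r, 3), (n, 4, 40, b, 20), (r, 39, 28, b, 20), (t, 23, 25, r, 10), (t, 23, 25, r, 3), (u, 15, 7, b, 20), (v, 8, 7, r, 10), (v, 8, 7, r, 3), (w, 7, 9, r, 10), (w, 7, 9, r, 3), (z, 39, 39, y, 13), (z, 39, 39, y, 35)}
π[E, G]: project onto (E, G) (5 duplicate(s) eliminated) → {(b, 15), (b, 39), (b, 4), (r, 16), (r, 23), (r, 7), (r, 8), (y, 39)}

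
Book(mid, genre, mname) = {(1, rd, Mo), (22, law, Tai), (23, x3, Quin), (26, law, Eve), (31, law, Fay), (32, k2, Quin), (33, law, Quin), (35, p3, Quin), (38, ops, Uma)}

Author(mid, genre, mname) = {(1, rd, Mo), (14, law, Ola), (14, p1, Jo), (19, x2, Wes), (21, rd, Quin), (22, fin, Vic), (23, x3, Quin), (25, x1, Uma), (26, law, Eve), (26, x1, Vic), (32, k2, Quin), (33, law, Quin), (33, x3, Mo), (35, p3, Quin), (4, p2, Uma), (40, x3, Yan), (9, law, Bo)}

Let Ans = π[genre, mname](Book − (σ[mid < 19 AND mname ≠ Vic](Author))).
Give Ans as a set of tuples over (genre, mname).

{(k2, Quin), (law, Eve), (law, Fay), (law, Quin), (law, Tai), (ops, Uma), (p3, Quin), (x3, Quin)}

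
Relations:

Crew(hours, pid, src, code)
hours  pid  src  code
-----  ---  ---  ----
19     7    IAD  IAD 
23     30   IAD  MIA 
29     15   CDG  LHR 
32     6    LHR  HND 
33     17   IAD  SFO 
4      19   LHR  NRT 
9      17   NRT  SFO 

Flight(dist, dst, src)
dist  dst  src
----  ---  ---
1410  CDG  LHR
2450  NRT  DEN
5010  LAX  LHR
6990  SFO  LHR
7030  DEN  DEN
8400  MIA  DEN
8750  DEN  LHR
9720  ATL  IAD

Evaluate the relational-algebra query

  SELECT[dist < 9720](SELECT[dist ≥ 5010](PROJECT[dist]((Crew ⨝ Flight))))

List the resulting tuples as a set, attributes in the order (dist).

{5010, 6990, 8750}

Natural join on src: {(19, 7, IAD, IAD, 9720, ATL), (23, 30, IAD, MIA, 9720, ATL), (32, 6, LHR, HND, 1410, CDG), (32, 6, LHR, HND, 5010, LAX), (32, 6, LHR, HND, 6990, SFO), (32, 6, LHR, HND, 8750, DEN), (33, 17, IAD, SFO, 9720, ATL), (4, 19, LHR, NRT, 1410, CDG), (4, 19, LHR, NRT, 5010, LAX), (4, 19, LHR, NRT, 6990, SFO), (4, 19, LHR, NRT, 8750, DEN)}
Keep only column(s) dist (6 duplicate(s) eliminated): {1410, 5010, 6990, 8750, 9720}
Apply σ_{dist ≥ 5010}; surviving tuples: {5010, 6990, 8750, 9720}
Apply σ_{dist < 9720}; surviving tuples: {5010, 6990, 8750}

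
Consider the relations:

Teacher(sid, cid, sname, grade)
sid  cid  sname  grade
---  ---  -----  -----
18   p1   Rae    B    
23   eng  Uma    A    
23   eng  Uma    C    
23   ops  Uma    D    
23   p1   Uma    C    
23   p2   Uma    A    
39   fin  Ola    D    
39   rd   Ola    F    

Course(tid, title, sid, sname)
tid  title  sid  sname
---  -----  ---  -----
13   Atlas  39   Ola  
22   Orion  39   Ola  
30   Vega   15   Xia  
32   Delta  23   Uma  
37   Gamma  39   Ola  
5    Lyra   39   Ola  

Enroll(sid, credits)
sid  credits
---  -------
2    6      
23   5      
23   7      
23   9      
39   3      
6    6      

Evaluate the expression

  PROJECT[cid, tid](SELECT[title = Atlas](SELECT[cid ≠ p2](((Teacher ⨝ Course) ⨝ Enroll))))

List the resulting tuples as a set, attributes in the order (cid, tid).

{(fin, 13), (rd, 13)}

Teacher ⋈ Course (natural join on sid, sname): {(23, eng, Uma, A, 32, Delta), (23, eng, Uma, C, 32, Delta), (23, ops, Uma, D, 32, Delta), (23, p1, Uma, C, 32, Delta), (23, p2, Uma, A, 32, Delta), (39, fin, Ola, D, 13, Atlas), (39, fin, Ola, D, 22, Orion), (39, fin, Ola, D, 37, Gamma), (39, fin, Ola, D, 5, Lyra), (39, rd, Ola, F, 13, Atlas), (39, rd, Ola, F, 22, Orion), (39, rd, Ola, F, 37, Gamma), (39, rd, Ola, F, 5, Lyra)}
(Teacher ⨝ Course) ⋈ Enroll (natural join on sid): {(23, eng, Uma, A, 32, Delta, 5), (23, eng, Uma, A, 32, Delta, 7), (23, eng, Uma, A, 32, Delta, 9), (23, eng, Uma, C, 32, Delta, 5), (23, eng, Uma, C, 32, Delta, 7), (23, eng, Uma, C, 32, Delta, 9), (23, ops, Uma, D, 32, Delta, 5), (23, ops, Uma, D, 32, Delta, 7), (23, ops, Uma, D, 32, Delta, 9), (23, p1, Uma, C, 32, Delta, 5), (23, p1, Uma, C, 32, Delta, 7), (23, p1, Uma, C, 32, Delta, 9), (23, p2, Uma, A, 32, Delta, 5), (23, p2, Uma, A, 32, Delta, 7), (23, p2, Uma, A, 32, Delta, 9), (39, fin, Ola, D, 13, Atlas, 3), (39, fin, Ola, D, 22, Orion, 3), (39, fin, Ola, D, 37, Gamma, 3), (39, fin, Ola, D, 5, Lyra, 3), (39, rd, Ola, F, 13, Atlas, 3), (39, rd, Ola, F, 22, Orion, 3), (39, rd, Ola, F, 37, Gamma, 3), (39, rd, Ola, F, 5, Lyra, 3)}
Selection cid ≠ p2: {(23, eng, Uma, A, 32, Delta, 5), (23, eng, Uma, A, 32, Delta, 7), (23, eng, Uma, A, 32, Delta, 9), (23, eng, Uma, C, 32, Delta, 5), (23, eng, Uma, C, 32, Delta, 7), (23, eng, Uma, C, 32, Delta, 9), (23, ops, Uma, D, 32, Delta, 5), (23, ops, Uma, D, 32, Delta, 7), (23, ops, Uma, D, 32, Delta, 9), (23, p1, Uma, C, 32, Delta, 5), (23, p1, Uma, C, 32, Delta, 7), (23, p1, Uma, C, 32, Delta, 9), (39, fin, Ola, D, 13, Atlas, 3), (39, fin, Ola, D, 22, Orion, 3), (39, fin, Ola, D, 37, Gamma, 3), (39, fin, Ola, D, 5, Lyra, 3), (39, rd, Ola, F, 13, Atlas, 3), (39, rd, Ola, F, 22, Orion, 3), (39, rd, Ola, F, 37, Gamma, 3), (39, rd, Ola, F, 5, Lyra, 3)}
Selection title = Atlas: {(39, fin, Ola, D, 13, Atlas, 3), (39, rd, Ola, F, 13, Atlas, 3)}
Projecting to cid, tid: {(fin, 13), (rd, 13)}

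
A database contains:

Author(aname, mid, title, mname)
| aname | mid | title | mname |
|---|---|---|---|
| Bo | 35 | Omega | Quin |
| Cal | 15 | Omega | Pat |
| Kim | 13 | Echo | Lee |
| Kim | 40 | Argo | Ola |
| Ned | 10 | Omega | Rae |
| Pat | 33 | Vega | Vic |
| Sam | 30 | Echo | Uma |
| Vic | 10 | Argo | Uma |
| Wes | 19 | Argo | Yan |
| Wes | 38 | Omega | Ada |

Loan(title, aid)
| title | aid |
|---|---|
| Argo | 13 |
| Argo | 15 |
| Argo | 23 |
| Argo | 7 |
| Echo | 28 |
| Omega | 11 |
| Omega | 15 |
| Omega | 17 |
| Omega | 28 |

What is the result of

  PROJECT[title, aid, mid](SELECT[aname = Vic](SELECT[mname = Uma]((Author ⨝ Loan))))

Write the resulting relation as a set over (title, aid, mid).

Author ⋈ Loan (natural join on title): {(Bo, 35, Omega, Quin, 11), (Bo, 35, Omega, Quin, 15), (Bo, 35, Omega, Quin, 17), (Bo, 35, Omega, Quin, 28), (Cal, 15, Omega, Pat, 11), (Cal, 15, Omega, Pat, 15), (Cal, 15, Omega, Pat, 17), (Cal, 15, Omega, Pat, 28), (Kim, 13, Echo, Lee, 28), (Kim, 40, Argo, Ola, 13), (Kim, 40, Argo, Ola, 15), (Kim, 40, Argo, Ola, 23), (Kim, 40, Argo, Ola, 7), (Ned, 10, Omega, Rae, 11), (Ned, 10, Omega, Rae, 15), (Ned, 10, Omega, Rae, 17), (Ned, 10, Omega, Rae, 28), (Sam, 30, Echo, Uma, 28), (Vic, 10, Argo, Uma, 13), (Vic, 10, Argo, Uma, 15), (Vic, 10, Argo, Uma, 23), (Vic, 10, Argo, Uma, 7), (Wes, 19, Argo, Yan, 13), (Wes, 19, Argo, Yan, 15), (Wes, 19, Argo, Yan, 23), (Wes, 19, Argo, Yan, 7), (Wes, 38, Omega, Ada, 11), (Wes, 38, Omega, Ada, 15), (Wes, 38, Omega, Ada, 17), (Wes, 38, Omega, Ada, 28)}
Apply σ_{mname = Uma}; surviving tuples: {(Sam, 30, Echo, Uma, 28), (Vic, 10, Argo, Uma, 13), (Vic, 10, Argo, Uma, 15), (Vic, 10, Argo, Uma, 23), (Vic, 10, Argo, Uma, 7)}
Apply σ_{aname = Vic}; surviving tuples: {(Vic, 10, Argo, Uma, 13), (Vic, 10, Argo, Uma, 15), (Vic, 10, Argo, Uma, 23), (Vic, 10, Argo, Uma, 7)}
π_{title, aid, mid} gives {(Argo, 13, 10), (Argo, 15, 10), (Argo, 23, 10), (Argo, 7, 10)}.

{(Argo, 13, 10), (Argo, 15, 10), (Argo, 23, 10), (Argo, 7, 10)}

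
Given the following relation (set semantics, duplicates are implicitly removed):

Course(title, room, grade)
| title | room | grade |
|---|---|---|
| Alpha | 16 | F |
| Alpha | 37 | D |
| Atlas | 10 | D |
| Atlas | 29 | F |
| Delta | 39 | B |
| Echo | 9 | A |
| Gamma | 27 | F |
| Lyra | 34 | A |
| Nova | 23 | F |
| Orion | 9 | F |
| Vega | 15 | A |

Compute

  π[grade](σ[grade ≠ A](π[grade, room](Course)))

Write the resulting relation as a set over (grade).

{B, D, F}

Projecting to grade, room: {(A, 15), (A, 34), (A, 9), (B, 39), (D, 10), (D, 37), (F, 16), (F, 23), (F, 27), (F, 29), (F, 9)}
Selection grade ≠ A: {(B, 39), (D, 10), (D, 37), (F, 16), (F, 23), (F, 27), (F, 29), (F, 9)}
Projecting to grade (5 duplicate(s) eliminated): {B, D, F}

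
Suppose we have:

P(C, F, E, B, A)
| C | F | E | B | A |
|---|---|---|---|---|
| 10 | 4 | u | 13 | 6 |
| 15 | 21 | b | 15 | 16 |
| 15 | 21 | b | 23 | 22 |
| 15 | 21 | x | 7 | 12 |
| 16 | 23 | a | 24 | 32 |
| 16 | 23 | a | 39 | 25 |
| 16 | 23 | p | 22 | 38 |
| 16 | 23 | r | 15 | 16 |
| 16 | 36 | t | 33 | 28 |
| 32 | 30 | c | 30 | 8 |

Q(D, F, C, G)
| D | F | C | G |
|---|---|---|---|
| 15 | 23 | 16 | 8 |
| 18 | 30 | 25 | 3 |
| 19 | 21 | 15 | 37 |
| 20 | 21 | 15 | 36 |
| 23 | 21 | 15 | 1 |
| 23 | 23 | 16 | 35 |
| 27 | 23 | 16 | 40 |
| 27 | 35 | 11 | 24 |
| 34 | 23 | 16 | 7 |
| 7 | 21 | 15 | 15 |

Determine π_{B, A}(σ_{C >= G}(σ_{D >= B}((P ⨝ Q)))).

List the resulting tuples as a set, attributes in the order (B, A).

{(15, 16), (22, 38), (23, 22), (24, 32), (7, 12)}

Joining P and Q on C, F yields {(15, 21, b, 15, 16, 19, 37), (15, 21, b, 15, 16, 20, 36), (15, 21, b, 15, 16, 23, 1), (15, 21, b, 15, 16, 7, 15), (15, 21, b, 23, 22, 19, 37), (15, 21, b, 23, 22, 20, 36), (15, 21, b, 23, 22, 23, 1), (15, 21, b, 23, 22, 7, 15), (15, 21, x, 7, 12, 19, 37), (15, 21, x, 7, 12, 20, 36), (15, 21, x, 7, 12, 23, 1), (15, 21, x, 7, 12, 7, 15), (16, 23, a, 24, 32, 15, 8), (16, 23, a, 24, 32, 23, 35), (16, 23, a, 24, 32, 27, 40), (16, 23, a, 24, 32, 34, 7), (16, 23, a, 39, 25, 15, 8), (16, 23, a, 39, 25, 23, 35), (16, 23, a, 39, 25, 27, 40), (16, 23, a, 39, 25, 34, 7), (16, 23, p, 22, 38, 15, 8), (16, 23, p, 22, 38, 23, 35), (16, 23, p, 22, 38, 27, 40), (16, 23, p, 22, 38, 34, 7), (16, 23, r, 15, 16, 15, 8), (16, 23, r, 15, 16, 23, 35), (16, 23, r, 15, 16, 27, 40), (16, 23, r, 15, 16, 34, 7)}.
Selection D >= B: {(15, 21, b, 15, 16, 19, 37), (15, 21, b, 15, 16, 20, 36), (15, 21, b, 15, 16, 23, 1), (15, 21, b, 23, 22, 23, 1), (15, 21, x, 7, 12, 19, 37), (15, 21, x, 7, 12, 20, 36), (15, 21, x, 7, 12, 23, 1), (15, 21, x, 7, 12, 7, 15), (16, 23, a, 24, 32, 27, 40), (16, 23, a, 24, 32, 34, 7), (16, 23, p, 22, 38, 23, 35), (16, 23, p, 22, 38, 27, 40), (16, 23, p, 22, 38, 34, 7), (16, 23, r, 15, 16, 15, 8), (16, 23, r, 15, 16, 23, 35), (16, 23, r, 15, 16, 27, 40), (16, 23, r, 15, 16, 34, 7)}
Selection C >= G: {(15, 21, b, 15, 16, 23, 1), (15, 21, b, 23, 22, 23, 1), (15, 21, x, 7, 12, 23, 1), (15, 21, x, 7, 12, 7, 15), (16, 23, a, 24, 32, 34, 7), (16, 23, p, 22, 38, 34, 7), (16, 23, r, 15, 16, 15, 8), (16, 23, r, 15, 16, 34, 7)}
Keep only column(s) B, A (3 duplicate(s) eliminated): {(15, 16), (22, 38), (23, 22), (24, 32), (7, 12)}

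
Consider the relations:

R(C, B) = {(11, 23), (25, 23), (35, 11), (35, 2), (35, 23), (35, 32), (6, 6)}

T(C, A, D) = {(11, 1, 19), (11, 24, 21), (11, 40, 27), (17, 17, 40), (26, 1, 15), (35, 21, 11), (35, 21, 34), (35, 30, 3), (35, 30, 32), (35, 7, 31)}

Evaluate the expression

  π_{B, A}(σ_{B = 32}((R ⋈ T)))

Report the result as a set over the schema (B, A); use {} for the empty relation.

{(32, 21), (32, 30), (32, 7)}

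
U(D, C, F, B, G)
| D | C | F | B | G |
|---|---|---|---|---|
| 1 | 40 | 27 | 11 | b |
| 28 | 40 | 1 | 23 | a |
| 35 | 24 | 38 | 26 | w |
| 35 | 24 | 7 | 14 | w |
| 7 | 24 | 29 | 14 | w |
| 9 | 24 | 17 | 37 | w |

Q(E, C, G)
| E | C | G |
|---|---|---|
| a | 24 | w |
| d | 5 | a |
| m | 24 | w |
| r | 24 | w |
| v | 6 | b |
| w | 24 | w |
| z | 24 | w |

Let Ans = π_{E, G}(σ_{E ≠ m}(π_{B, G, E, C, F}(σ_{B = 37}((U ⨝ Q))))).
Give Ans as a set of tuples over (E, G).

U ⋈ Q (natural join on C, G): {(35, 24, 38, 26, w, a), (35, 24, 38, 26, w, m), (35, 24, 38, 26, w, r), (35, 24, 38, 26, w, w), (35, 24, 38, 26, w, z), (35, 24, 7, 14, w, a), (35, 24, 7, 14, w, m), (35, 24, 7, 14, w, r), (35, 24, 7, 14, w, w), (35, 24, 7, 14, w, z), (7, 24, 29, 14, w, a), (7, 24, 29, 14, w, m), (7, 24, 29, 14, w, r), (7, 24, 29, 14, w, w), (7, 24, 29, 14, w, z), (9, 24, 17, 37, w, a), (9, 24, 17, 37, w, m), (9, 24, 17, 37, w, r), (9, 24, 17, 37, w, w), (9, 24, 17, 37, w, z)}
Filtering on B = 37 leaves {(9, 24, 17, 37, w, a), (9, 24, 17, 37, w, m), (9, 24, 17, 37, w, r), (9, 24, 17, 37, w, w), (9, 24, 17, 37, w, z)}.
Projecting to B, G, E, C, F: {(37, w, a, 24, 17), (37, w, m, 24, 17), (37, w, r, 24, 17), (37, w, w, 24, 17), (37, w, z, 24, 17)}
Filtering on E ≠ m leaves {(37, w, a, 24, 17), (37, w, r, 24, 17), (37, w, w, 24, 17), (37, w, z, 24, 17)}.
Projecting to E, G: {(a, w), (r, w), (w, w), (z, w)}

{(a, w), (r, w), (w, w), (z, w)}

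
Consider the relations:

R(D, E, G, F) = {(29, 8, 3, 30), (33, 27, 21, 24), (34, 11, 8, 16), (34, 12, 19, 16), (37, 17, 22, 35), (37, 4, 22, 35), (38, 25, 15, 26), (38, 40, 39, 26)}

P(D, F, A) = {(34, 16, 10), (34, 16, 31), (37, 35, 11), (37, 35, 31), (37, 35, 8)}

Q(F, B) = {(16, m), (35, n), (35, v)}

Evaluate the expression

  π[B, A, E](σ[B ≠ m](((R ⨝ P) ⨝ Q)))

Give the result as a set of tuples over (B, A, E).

{(n, 11, 17), (n, 11, 4), (n, 31, 17), (n, 31, 4), (n, 8, 17), (n, 8, 4), (v, 11, 17), (v, 11, 4), (v, 31, 17), (v, 31, 4), (v, 8, 17), (v, 8, 4)}

Natural join on D, F: {(34, 11, 8, 16, 10), (34, 11, 8, 16, 31), (34, 12, 19, 16, 10), (34, 12, 19, 16, 31), (37, 17, 22, 35, 11), (37, 17, 22, 35, 31), (37, 17, 22, 35, 8), (37, 4, 22, 35, 11), (37, 4, 22, 35, 31), (37, 4, 22, 35, 8)}
Natural join on F: {(34, 11, 8, 16, 10, m), (34, 11, 8, 16, 31, m), (34, 12, 19, 16, 10, m), (34, 12, 19, 16, 31, m), (37, 17, 22, 35, 11, n), (37, 17, 22, 35, 11, v), (37, 17, 22, 35, 31, n), (37, 17, 22, 35, 31, v), (37, 17, 22, 35, 8, n), (37, 17, 22, 35, 8, v), (37, 4, 22, 35, 11, n), (37, 4, 22, 35, 11, v), (37, 4, 22, 35, 31, n), (37, 4, 22, 35, 31, v), (37, 4, 22, 35, 8, n), (37, 4, 22, 35, 8, v)}
Apply σ_{B ≠ m}; surviving tuples: {(37, 17, 22, 35, 11, n), (37, 17, 22, 35, 11, v), (37, 17, 22, 35, 31, n), (37, 17, 22, 35, 31, v), (37, 17, 22, 35, 8, n), (37, 17, 22, 35, 8, v), (37, 4, 22, 35, 11, n), (37, 4, 22, 35, 11, v), (37, 4, 22, 35, 31, n), (37, 4, 22, 35, 31, v), (37, 4, 22, 35, 8, n), (37, 4, 22, 35, 8, v)}
π_{B, A, E} gives {(n, 11, 17), (n, 11, 4), (n, 31, 17), (n, 31, 4), (n, 8, 17), (n, 8, 4), (v, 11, 17), (v, 11, 4), (v, 31, 17), (v, 31, 4), (v, 8, 17), (v, 8, 4)}.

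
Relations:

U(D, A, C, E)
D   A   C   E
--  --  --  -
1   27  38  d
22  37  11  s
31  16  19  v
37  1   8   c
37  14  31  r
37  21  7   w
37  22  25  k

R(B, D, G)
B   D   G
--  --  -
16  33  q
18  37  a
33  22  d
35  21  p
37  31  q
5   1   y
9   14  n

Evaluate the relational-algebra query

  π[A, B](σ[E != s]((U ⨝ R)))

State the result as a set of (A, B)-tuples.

Natural join on D: {(1, 27, 38, d, 5, y), (22, 37, 11, s, 33, d), (31, 16, 19, v, 37, q), (37, 1, 8, c, 18, a), (37, 14, 31, r, 18, a), (37, 21, 7, w, 18, a), (37, 22, 25, k, 18, a)}
Filtering on E != s leaves {(1, 27, 38, d, 5, y), (31, 16, 19, v, 37, q), (37, 1, 8, c, 18, a), (37, 14, 31, r, 18, a), (37, 21, 7, w, 18, a), (37, 22, 25, k, 18, a)}.
π_{A, B} gives {(1, 18), (14, 18), (16, 37), (21, 18), (22, 18), (27, 5)}.

{(1, 18), (14, 18), (16, 37), (21, 18), (22, 18), (27, 5)}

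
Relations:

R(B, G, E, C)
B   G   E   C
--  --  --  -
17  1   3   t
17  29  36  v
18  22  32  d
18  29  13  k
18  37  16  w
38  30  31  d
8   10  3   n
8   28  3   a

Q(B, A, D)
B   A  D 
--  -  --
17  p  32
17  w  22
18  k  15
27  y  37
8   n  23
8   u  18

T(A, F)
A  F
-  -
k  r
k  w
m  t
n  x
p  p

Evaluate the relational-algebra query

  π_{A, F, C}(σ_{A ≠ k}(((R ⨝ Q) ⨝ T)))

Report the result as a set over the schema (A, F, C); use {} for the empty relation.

{(n, x, a), (n, x, n), (p, p, t), (p, p, v)}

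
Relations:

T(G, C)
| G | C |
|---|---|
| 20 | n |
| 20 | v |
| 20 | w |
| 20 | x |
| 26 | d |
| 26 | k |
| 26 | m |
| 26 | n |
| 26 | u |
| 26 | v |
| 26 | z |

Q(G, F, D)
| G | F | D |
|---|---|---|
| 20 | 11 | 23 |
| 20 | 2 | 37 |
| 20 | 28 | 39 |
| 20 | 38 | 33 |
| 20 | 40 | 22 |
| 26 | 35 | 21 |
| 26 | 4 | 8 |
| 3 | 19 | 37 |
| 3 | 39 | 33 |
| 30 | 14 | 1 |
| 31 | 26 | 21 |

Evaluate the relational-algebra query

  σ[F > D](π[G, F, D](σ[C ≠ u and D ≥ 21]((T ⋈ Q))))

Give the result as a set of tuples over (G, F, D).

Natural join on G: {(20, n, 11, 23), (20, n, 2, 37), (20, n, 28, 39), (20, n, 38, 33), (20, n, 40, 22), (20, v, 11, 23), (20, v, 2, 37), (20, v, 28, 39), (20, v, 38, 33), (20, v, 40, 22), (20, w, 11, 23), (20, w, 2, 37), (20, w, 28, 39), (20, w, 38, 33), (20, w, 40, 22), (20, x, 11, 23), (20, x, 2, 37), (20, x, 28, 39), (20, x, 38, 33), (20, x, 40, 22), (26, d, 35, 21), (26, d, 4, 8), (26, k, 35, 21), (26, k, 4, 8), (26, m, 35, 21), (26, m, 4, 8), (26, n, 35, 21), (26, n, 4, 8), (26, u, 35, 21), (26, u, 4, 8), (26, v, 35, 21), (26, v, 4, 8), (26, z, 35, 21), (26, z, 4, 8)}
Selection C ≠ u and D ≥ 21: {(20, n, 11, 23), (20, n, 2, 37), (20, n, 28, 39), (20, n, 38, 33), (20, n, 40, 22), (20, v, 11, 23), (20, v, 2, 37), (20, v, 28, 39), (20, v, 38, 33), (20, v, 40, 22), (20, w, 11, 23), (20, w, 2, 37), (20, w, 28, 39), (20, w, 38, 33), (20, w, 40, 22), (20, x, 11, 23), (20, x, 2, 37), (20, x, 28, 39), (20, x, 38, 33), (20, x, 40, 22), (26, d, 35, 21), (26, k, 35, 21), (26, m, 35, 21), (26, n, 35, 21), (26, v, 35, 21), (26, z, 35, 21)}
π_{G, F, D} gives {(20, 11, 23), (20, 2, 37), (20, 28, 39), (20, 38, 33), (20, 40, 22), (26, 35, 21)} (20 duplicate(s) eliminated).
Selection F > D: {(20, 38, 33), (20, 40, 22), (26, 35, 21)}

{(20, 38, 33), (20, 40, 22), (26, 35, 21)}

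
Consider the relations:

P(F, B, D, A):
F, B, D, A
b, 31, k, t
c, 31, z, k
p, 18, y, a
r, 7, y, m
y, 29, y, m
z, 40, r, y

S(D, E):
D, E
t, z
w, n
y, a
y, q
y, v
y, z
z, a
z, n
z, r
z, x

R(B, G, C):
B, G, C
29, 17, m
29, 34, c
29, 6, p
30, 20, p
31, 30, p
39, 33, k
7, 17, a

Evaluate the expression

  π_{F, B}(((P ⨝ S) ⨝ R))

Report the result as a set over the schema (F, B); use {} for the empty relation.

{(c, 31), (r, 7), (y, 29)}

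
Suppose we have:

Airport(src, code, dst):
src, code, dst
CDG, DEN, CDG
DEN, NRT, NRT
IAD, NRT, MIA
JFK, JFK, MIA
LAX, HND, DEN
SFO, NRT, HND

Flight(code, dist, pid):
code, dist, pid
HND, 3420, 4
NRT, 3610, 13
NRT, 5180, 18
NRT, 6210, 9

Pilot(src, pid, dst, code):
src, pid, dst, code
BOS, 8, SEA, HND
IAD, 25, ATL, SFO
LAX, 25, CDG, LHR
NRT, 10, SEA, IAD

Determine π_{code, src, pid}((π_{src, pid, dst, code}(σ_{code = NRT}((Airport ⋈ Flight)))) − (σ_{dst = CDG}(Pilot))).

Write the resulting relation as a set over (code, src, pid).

{(NRT, DEN, 13), (NRT, DEN, 18), (NRT, DEN, 9), (NRT, IAD, 13), (NRT, IAD, 18), (NRT, IAD, 9), (NRT, SFO, 13), (NRT, SFO, 18), (NRT, SFO, 9)}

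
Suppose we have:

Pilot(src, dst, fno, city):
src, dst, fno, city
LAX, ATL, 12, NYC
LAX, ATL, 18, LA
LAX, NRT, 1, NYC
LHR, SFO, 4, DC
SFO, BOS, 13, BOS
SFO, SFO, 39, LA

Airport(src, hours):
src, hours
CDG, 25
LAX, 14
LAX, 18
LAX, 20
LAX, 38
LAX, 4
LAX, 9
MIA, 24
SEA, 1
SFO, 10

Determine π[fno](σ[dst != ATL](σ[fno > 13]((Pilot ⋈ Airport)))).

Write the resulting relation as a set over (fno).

{39}

Natural join on src: {(LAX, ATL, 12, NYC, 14), (LAX, ATL, 12, NYC, 18), (LAX, ATL, 12, NYC, 20), (LAX, ATL, 12, NYC, 38), (LAX, ATL, 12, NYC, 4), (LAX, ATL, 12, NYC, 9), (LAX, ATL, 18, LA, 14), (LAX, ATL, 18, LA, 18), (LAX, ATL, 18, LA, 20), (LAX, ATL, 18, LA, 38), (LAX, ATL, 18, LA, 4), (LAX, ATL, 18, LA, 9), (LAX, NRT, 1, NYC, 14), (LAX, NRT, 1, NYC, 18), (LAX, NRT, 1, NYC, 20), (LAX, NRT, 1, NYC, 38), (LAX, NRT, 1, NYC, 4), (LAX, NRT, 1, NYC, 9), (SFO, BOS, 13, BOS, 10), (SFO, SFO, 39, LA, 10)}
Filtering on fno > 13 leaves {(LAX, ATL, 18, LA, 14), (LAX, ATL, 18, LA, 18), (LAX, ATL, 18, LA, 20), (LAX, ATL, 18, LA, 38), (LAX, ATL, 18, LA, 4), (LAX, ATL, 18, LA, 9), (SFO, SFO, 39, LA, 10)}.
Filtering on dst != ATL leaves {(SFO, SFO, 39, LA, 10)}.
π_{fno} gives {39}.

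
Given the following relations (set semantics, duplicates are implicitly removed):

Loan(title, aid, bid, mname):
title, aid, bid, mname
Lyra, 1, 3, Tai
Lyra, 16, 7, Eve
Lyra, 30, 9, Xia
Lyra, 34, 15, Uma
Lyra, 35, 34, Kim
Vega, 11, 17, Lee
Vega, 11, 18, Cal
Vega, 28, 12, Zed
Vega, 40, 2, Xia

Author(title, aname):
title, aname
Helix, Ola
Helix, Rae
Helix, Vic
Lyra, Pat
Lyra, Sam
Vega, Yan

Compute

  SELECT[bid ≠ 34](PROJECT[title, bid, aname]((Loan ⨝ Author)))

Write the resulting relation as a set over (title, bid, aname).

Natural join on title: {(Lyra, 1, 3, Tai, Pat), (Lyra, 1, 3, Tai, Sam), (Lyra, 16, 7, Eve, Pat), (Lyra, 16, 7, Eve, Sam), (Lyra, 30, 9, Xia, Pat), (Lyra, 30, 9, Xia, Sam), (Lyra, 34, 15, Uma, Pat), (Lyra, 34, 15, Uma, Sam), (Lyra, 35, 34, Kim, Pat), (Lyra, 35, 34, Kim, Sam), (Vega, 11, 17, Lee, Yan), (Vega, 11, 18, Cal, Yan), (Vega, 28, 12, Zed, Yan), (Vega, 40, 2, Xia, Yan)}
π[title, bid, aname]: project onto (title, bid, aname) → {(Lyra, 15, Pat), (Lyra, 15, Sam), (Lyra, 3, Pat), (Lyra, 3, Sam), (Lyra, 34, Pat), (Lyra, 34, Sam), (Lyra, 7, Pat), (Lyra, 7, Sam), (Lyra, 9, Pat), (Lyra, 9, Sam), (Vega, 12, Yan), (Vega, 17, Yan), (Vega, 18, Yan), (Vega, 2, Yan)}
Apply σ_{bid ≠ 34}; surviving tuples: {(Lyra, 15, Pat), (Lyra, 15, Sam), (Lyra, 3, Pat), (Lyra, 3, Sam), (Lyra, 7, Pat), (Lyra, 7, Sam), (Lyra, 9, Pat), (Lyra, 9, Sam), (Vega, 12, Yan), (Vega, 17, Yan), (Vega, 18, Yan), (Vega, 2, Yan)}

{(Lyra, 15, Pat), (Lyra, 15, Sam), (Lyra, 3, Pat), (Lyra, 3, Sam), (Lyra, 7, Pat), (Lyra, 7, Sam), (Lyra, 9, Pat), (Lyra, 9, Sam), (Vega, 12, Yan), (Vega, 17, Yan), (Vega, 18, Yan), (Vega, 2, Yan)}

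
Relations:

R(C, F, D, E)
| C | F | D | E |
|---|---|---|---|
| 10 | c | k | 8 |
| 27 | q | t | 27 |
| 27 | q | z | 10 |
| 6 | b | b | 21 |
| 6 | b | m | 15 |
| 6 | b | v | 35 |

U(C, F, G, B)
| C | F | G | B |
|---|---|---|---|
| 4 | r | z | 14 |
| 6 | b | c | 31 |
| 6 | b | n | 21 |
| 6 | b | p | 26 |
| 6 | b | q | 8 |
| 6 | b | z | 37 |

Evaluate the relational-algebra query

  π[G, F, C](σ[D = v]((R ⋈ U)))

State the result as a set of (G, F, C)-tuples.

Natural join on C, F: {(6, b, b, 21, c, 31), (6, b, b, 21, n, 21), (6, b, b, 21, p, 26), (6, b, b, 21, q, 8), (6, b, b, 21, z, 37), (6, b, m, 15, c, 31), (6, b, m, 15, n, 21), (6, b, m, 15, p, 26), (6, b, m, 15, q, 8), (6, b, m, 15, z, 37), (6, b, v, 35, c, 31), (6, b, v, 35, n, 21), (6, b, v, 35, p, 26), (6, b, v, 35, q, 8), (6, b, v, 35, z, 37)}
Selection D = v: {(6, b, v, 35, c, 31), (6, b, v, 35, n, 21), (6, b, v, 35, p, 26), (6, b, v, 35, q, 8), (6, b, v, 35, z, 37)}
Keep only column(s) G, F, C: {(c, b, 6), (n, b, 6), (p, b, 6), (q, b, 6), (z, b, 6)}

{(c, b, 6), (n, b, 6), (p, b, 6), (q, b, 6), (z, b, 6)}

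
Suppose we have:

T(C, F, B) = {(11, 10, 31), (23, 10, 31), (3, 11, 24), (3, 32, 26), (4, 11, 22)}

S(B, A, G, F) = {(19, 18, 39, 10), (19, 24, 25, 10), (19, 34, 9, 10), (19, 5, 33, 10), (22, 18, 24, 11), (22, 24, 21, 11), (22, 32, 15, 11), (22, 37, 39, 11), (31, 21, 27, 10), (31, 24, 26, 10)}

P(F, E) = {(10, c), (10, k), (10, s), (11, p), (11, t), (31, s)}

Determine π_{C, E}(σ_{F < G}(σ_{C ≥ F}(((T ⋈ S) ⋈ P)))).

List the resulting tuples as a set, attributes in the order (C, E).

T ⋈ S (natural join on F, B): {(11, 10, 31, 21, 27), (11, 10, 31, 24, 26), (23, 10, 31, 21, 27), (23, 10, 31, 24, 26), (4, 11, 22, 18, 24), (4, 11, 22, 24, 21), (4, 11, 22, 32, 15), (4, 11, 22, 37, 39)}
(T ⋈ S) ⋈ P (natural join on F): {(11, 10, 31, 21, 27, c), (11, 10, 31, 21, 27, k), (11, 10, 31, 21, 27, s), (11, 10, 31, 24, 26, c), (11, 10, 31, 24, 26, k), (11, 10, 31, 24, 26, s), (23, 10, 31, 21, 27, c), (23, 10, 31, 21, 27, k), (23, 10, 31, 21, 27, s), (23, 10, 31, 24, 26, c), (23, 10, 31, 24, 26, k), (23, 10, 31, 24, 26, s), (4, 11, 22, 18, 24, p), (4, 11, 22, 18, 24, t), (4, 11, 22, 24, 21, p), (4, 11, 22, 24, 21, t), (4, 11, 22, 32, 15, p), (4, 11, 22, 32, 15, t), (4, 11, 22, 37, 39, p), (4, 11, 22, 37, 39, t)}
σ[C ≥ F]: keep tuples satisfying C ≥ F → {(11, 10, 31, 21, 27, c), (11, 10, 31, 21, 27, k), (11, 10, 31, 21, 27, s), (11, 10, 31, 24, 26, c), (11, 10, 31, 24, 26, k), (11, 10, 31, 24, 26, s), (23, 10, 31, 21, 27, c), (23, 10, 31, 21, 27, k), (23, 10, 31, 21, 27, s), (23, 10, 31, 24, 26, c), (23, 10, 31, 24, 26, k), (23, 10, 31, 24, 26, s)}
σ[F < G]: keep tuples satisfying F < G → {(11, 10, 31, 21, 27, c), (11, 10, 31, 21, 27, k), (11, 10, 31, 21, 27, s), (11, 10, 31, 24, 26, c), (11, 10, 31, 24, 26, k), (11, 10, 31, 24, 26, s), (23, 10, 31, 21, 27, c), (23, 10, 31, 21, 27, k), (23, 10, 31, 21, 27, s), (23, 10, 31, 24, 26, c), (23, 10, 31, 24, 26, k), (23, 10, 31, 24, 26, s)}
Projecting to C, E (6 duplicate(s) eliminated): {(11, c), (11, k), (11, s), (23, c), (23, k), (23, s)}

{(11, c), (11, k), (11, s), (23, c), (23, k), (23, s)}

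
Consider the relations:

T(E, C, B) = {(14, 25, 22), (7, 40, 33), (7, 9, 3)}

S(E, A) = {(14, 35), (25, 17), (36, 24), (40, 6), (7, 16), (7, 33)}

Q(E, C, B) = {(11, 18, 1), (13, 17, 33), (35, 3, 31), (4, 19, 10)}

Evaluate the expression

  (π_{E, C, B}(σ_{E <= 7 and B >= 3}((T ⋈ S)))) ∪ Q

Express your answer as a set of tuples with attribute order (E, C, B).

T ⋈ S (natural join on E): {(14, 25, 22, 35), (7, 40, 33, 16), (7, 40, 33, 33), (7, 9, 3, 16), (7, 9, 3, 33)}
Filtering on E <= 7 and B >= 3 leaves {(7, 40, 33, 16), (7, 40, 33, 33), (7, 9, 3, 16), (7, 9, 3, 33)}.
Projecting to E, C, B (2 duplicate(s) eliminated): {(7, 40, 33), (7, 9, 3)}
Set union of the two operands is {(11, 18, 1), (13, 17, 33), (35, 3, 31), (4, 19, 10), (7, 40, 33), (7, 9, 3)}.

{(11, 18, 1), (13, 17, 33), (35, 3, 31), (4, 19, 10), (7, 40, 33), (7, 9, 3)}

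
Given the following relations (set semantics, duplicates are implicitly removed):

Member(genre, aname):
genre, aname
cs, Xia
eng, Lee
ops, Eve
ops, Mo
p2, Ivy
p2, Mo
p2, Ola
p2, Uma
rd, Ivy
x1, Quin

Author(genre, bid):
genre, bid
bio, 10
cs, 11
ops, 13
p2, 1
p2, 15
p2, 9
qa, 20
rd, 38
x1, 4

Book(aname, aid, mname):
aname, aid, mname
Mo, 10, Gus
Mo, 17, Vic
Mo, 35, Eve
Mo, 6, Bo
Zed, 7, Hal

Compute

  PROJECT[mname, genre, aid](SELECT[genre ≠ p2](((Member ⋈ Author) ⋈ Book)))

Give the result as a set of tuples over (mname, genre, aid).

{(Bo, ops, 6), (Eve, ops, 35), (Gus, ops, 10), (Vic, ops, 17)}

Joining Member and Author on genre yields {(cs, Xia, 11), (ops, Eve, 13), (ops, Mo, 13), (p2, Ivy, 1), (p2, Ivy, 15), (p2, Ivy, 9), (p2, Mo, 1), (p2, Mo, 15), (p2, Mo, 9), (p2, Ola, 1), (p2, Ola, 15), (p2, Ola, 9), (p2, Uma, 1), (p2, Uma, 15), (p2, Uma, 9), (rd, Ivy, 38), (x1, Quin, 4)}.
Joining (Member ⋈ Author) and Book on aname yields {(ops, Mo, 13, 10, Gus), (ops, Mo, 13, 17, Vic), (ops, Mo, 13, 35, Eve), (ops, Mo, 13, 6, Bo), (p2, Mo, 1, 10, Gus), (p2, Mo, 1, 17, Vic), (p2, Mo, 1, 35, Eve), (p2, Mo, 1, 6, Bo), (p2, Mo, 15, 10, Gus), (p2, Mo, 15, 17, Vic), (p2, Mo, 15, 35, Eve), (p2, Mo, 15, 6, Bo), (p2, Mo, 9, 10, Gus), (p2, Mo, 9, 17, Vic), (p2, Mo, 9, 35, Eve), (p2, Mo, 9, 6, Bo)}.
Selection genre ≠ p2: {(ops, Mo, 13, 10, Gus), (ops, Mo, 13, 17, Vic), (ops, Mo, 13, 35, Eve), (ops, Mo, 13, 6, Bo)}
π_{mname, genre, aid} gives {(Bo, ops, 6), (Eve, ops, 35), (Gus, ops, 10), (Vic, ops, 17)}.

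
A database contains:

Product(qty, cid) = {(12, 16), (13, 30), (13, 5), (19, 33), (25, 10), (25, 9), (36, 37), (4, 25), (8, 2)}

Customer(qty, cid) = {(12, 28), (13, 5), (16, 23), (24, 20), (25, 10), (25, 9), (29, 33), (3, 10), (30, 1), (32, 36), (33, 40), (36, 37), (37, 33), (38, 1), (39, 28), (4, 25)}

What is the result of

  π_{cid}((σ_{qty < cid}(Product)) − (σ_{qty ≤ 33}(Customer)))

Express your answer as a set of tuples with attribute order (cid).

Selection qty < cid: {(12, 16), (13, 30), (19, 33), (36, 37), (4, 25)}
Selection qty ≤ 33: {(12, 28), (13, 5), (16, 23), (24, 20), (25, 10), (25, 9), (29, 33), (3, 10), (30, 1), (32, 36), (33, 40), (4, 25)}
Taking the difference: {(12, 16), (13, 30), (19, 33), (36, 37)}
π[cid]: project onto (cid) → {16, 30, 33, 37}

{16, 30, 33, 37}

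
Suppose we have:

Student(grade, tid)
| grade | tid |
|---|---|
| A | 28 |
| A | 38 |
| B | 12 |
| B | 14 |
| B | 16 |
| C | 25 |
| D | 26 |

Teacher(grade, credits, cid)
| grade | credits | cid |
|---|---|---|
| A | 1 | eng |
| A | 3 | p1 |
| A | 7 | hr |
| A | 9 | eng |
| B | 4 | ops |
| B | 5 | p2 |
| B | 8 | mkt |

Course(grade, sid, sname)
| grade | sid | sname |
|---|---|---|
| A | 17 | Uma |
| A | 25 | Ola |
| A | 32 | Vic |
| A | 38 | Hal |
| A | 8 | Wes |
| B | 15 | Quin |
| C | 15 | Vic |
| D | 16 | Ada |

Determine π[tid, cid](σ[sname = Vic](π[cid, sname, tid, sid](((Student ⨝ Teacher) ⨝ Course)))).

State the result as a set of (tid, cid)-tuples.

Natural join on grade: {(A, 28, 1, eng), (A, 28, 3, p1), (A, 28, 7, hr), (A, 28, 9, eng), (A, 38, 1, eng), (A, 38, 3, p1), (A, 38, 7, hr), (A, 38, 9, eng), (B, 12, 4, ops), (B, 12, 5, p2), (B, 12, 8, mkt), (B, 14, 4, ops), (B, 14, 5, p2), (B, 14, 8, mkt), (B, 16, 4, ops), (B, 16, 5, p2), (B, 16, 8, mkt)}
Natural join on grade: {(A, 28, 1, eng, 17, Uma), (A, 28, 1, eng, 25, Ola), (A, 28, 1, eng, 32, Vic), (A, 28, 1, eng, 38, Hal), (A, 28, 1, eng, 8, Wes), (A, 28, 3, p1, 17, Uma), (A, 28, 3, p1, 25, Ola), (A, 28, 3, p1, 32, Vic), (A, 28, 3, p1, 38, Hal), (A, 28, 3, p1, 8, Wes), (A, 28, 7, hr, 17, Uma), (A, 28, 7, hr, 25, Ola), (A, 28, 7, hr, 32, Vic), (A, 28, 7, hr, 38, Hal), (A, 28, 7, hr, 8, Wes), (A, 28, 9, eng, 17, Uma), (A, 28, 9, eng, 25, Ola), (A, 28, 9, eng, 32, Vic), (A, 28, 9, eng, 38, Hal), (A, 28, 9, eng, 8, Wes), (A, 38, 1, eng, 17, Uma), (A, 38, 1, eng, 25, Ola), (A, 38, 1, eng, 32, Vic), (A, 38, 1, eng, 38, Hal), (A, 38, 1, eng, 8, Wes), (A, 38, 3, p1, 17, Uma), (A, 38, 3, p1, 25, Ola), (A, 38, 3, p1, 32, Vic), (A, 38, 3, p1, 38, Hal), (A, 38, 3, p1, 8, Wes), (A, 38, 7, hr, 17, Uma), (A, 38, 7, hr, 25, Ola), (A, 38, 7, hr, 32, Vic), (A, 38, 7, hr, 38, Hal), (A, 38, 7, hr, 8, Wes), (A, 38, 9, eng, 17, Uma), (A, 38, 9, eng, 25, Ola), (A, 38, 9, eng, 32, Vic), (A, 38, 9, eng, 38, Hal), (A, 38, 9, eng, 8, Wes), (B, 12, 4, ops, 15, Quin), (B, 12, 5, p2, 15, Quin), (B, 12, 8, mkt, 15, Quin), (B, 14, 4, ops, 15, Quin), (B, 14, 5, p2, 15, Quin), (B, 14, 8, mkt, 15, Quin), (B, 16, 4, ops, 15, Quin), (B, 16, 5, p2, 15, Quin), (B, 16, 8, mkt, 15, Quin)}
Projecting to cid, sname, tid, sid (10 duplicate(s) eliminated): {(eng, Hal, 28, 38), (eng, Hal, 38, 38), (eng, Ola, 28, 25), (eng, Ola, 38, 25), (eng, Uma, 28, 17), (eng, Uma, 38, 17), (eng, Vic, 28, 32), (eng, Vic, 38, 32), (eng, Wes, 28, 8), (eng, Wes, 38, 8), (hr, Hal, 28, 38), (hr, Hal, 38, 38), (hr, Ola, 28, 25), (hr, Ola, 38, 25), (hr, Uma, 28, 17), (hr, Uma, 38, 17), (hr, Vic, 28, 32), (hr, Vic, 38, 32), (hr, Wes, 28, 8), (hr, Wes, 38, 8), (mkt, Quin, 12, 15), (mkt, Quin, 14, 15), (mkt, Quin, 16, 15), (ops, Quin, 12, 15), (ops, Quin, 14, 15), (ops, Quin, 16, 15), (p1, Hal, 28, 38), (p1, Hal, 38, 38), (p1, Ola, 28, 25), (p1, Ola, 38, 25), (p1, Uma, 28, 17), (p1, Uma, 38, 17), (p1, Vic, 28, 32), (p1, Vic, 38, 32), (p1, Wes, 28, 8), (p1, Wes, 38, 8), (p2, Quin, 12, 15), (p2, Quin, 14, 15), (p2, Quin, 16, 15)}
Filtering on sname = Vic leaves {(eng, Vic, 28, 32), (eng, Vic, 38, 32), (hr, Vic, 28, 32), (hr, Vic, 38, 32), (p1, Vic, 28, 32), (p1, Vic, 38, 32)}.
Projecting to tid, cid: {(28, eng), (28, hr), (28, p1), (38, eng), (38, hr), (38, p1)}

{(28, eng), (28, hr), (28, p1), (38, eng), (38, hr), (38, p1)}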